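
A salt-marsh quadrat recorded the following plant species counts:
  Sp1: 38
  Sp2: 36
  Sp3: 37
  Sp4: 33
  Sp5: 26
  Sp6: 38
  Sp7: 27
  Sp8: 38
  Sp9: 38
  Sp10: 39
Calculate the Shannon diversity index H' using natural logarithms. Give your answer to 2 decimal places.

Total N = 38+36+37+33+26+38+27+38+38+39 = 350, so the proportions are 0.1086, 0.1029, 0.1057, 0.0943, 0.0743, 0.1086, 0.0771, 0.1086, 0.1086, 0.1114 (working shown to 4 dp, full precision carried).
Each pᵢ ln pᵢ term: 0.1086×(-2.2203)=-0.2411, 0.1029×(-2.2744)=-0.2339, 0.1057×(-2.2470)=-0.2375, 0.0943×(-2.3614)=-0.2226, 0.0743×(-2.5998)=-0.1931, 0.1086×(-2.2203)=-0.2411, 0.0771×(-2.5621)=-0.1976, 0.1086×(-2.2203)=-0.2411, 0.1086×(-2.2203)=-0.2411, 0.1114×(-2.1944)=-0.2445.
Sum = -2.2937, so H' = 2.29.

2.29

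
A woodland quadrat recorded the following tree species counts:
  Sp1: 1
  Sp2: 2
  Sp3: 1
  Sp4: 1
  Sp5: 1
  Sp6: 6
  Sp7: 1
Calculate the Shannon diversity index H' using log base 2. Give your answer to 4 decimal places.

Total N = 1+2+1+1+1+6+1 = 13, so the proportions are 0.076923, 0.153846, 0.076923, 0.076923, 0.076923, 0.461538, 0.076923 (working shown to 6 dp, full precision carried).
Each pᵢ log₂ pᵢ term: 0.076923×(-3.700440)=-0.284649, 0.153846×(-2.700440)=-0.415452, 0.076923×(-3.700440)=-0.284649, 0.076923×(-3.700440)=-0.284649, 0.076923×(-3.700440)=-0.284649, 0.461538×(-1.115477)=-0.514836, 0.076923×(-3.700440)=-0.284649.
Sum = -2.353534, so H' = 2.3535.

2.3535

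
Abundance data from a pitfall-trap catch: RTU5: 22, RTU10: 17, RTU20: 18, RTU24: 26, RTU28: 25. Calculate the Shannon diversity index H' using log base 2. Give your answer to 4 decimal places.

Total N = 22+17+18+26+25 = 108, so the proportions are 0.203704, 0.157407, 0.166667, 0.240741, 0.231481 (working shown to 6 dp, full precision carried).
Each pᵢ log₂ pᵢ term: 0.203704×(-2.295456)=-0.467593, 0.157407×(-2.667425)=-0.419872, 0.166667×(-2.584963)=-0.430827, 0.240741×(-2.054448)=-0.494589, 0.231481×(-2.111031)=-0.488665.
Sum = -2.301546, so H' = 2.3015.

2.3015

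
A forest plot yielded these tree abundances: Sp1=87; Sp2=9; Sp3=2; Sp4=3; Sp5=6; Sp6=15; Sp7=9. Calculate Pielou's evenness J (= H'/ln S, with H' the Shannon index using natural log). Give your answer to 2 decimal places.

Total N = 87+9+2+3+6+15+9 = 131, so the proportions are 0.6641, 0.0687, 0.0153, 0.0229, 0.0458, 0.1145, 0.0687 (working shown to 4 dp, full precision carried).
H' = −Σ pᵢ ln pᵢ = −((-0.2718) + (-0.1840) + (-0.0638) + (-0.0865) + (-0.1412) + (-0.2481) + (-0.1840)) = 1.1795.
With S = 7 species, ln S = 1.9459, so J = 1.1795/1.9459 = 0.6061, i.e. 0.61 to 2 decimal places.

0.61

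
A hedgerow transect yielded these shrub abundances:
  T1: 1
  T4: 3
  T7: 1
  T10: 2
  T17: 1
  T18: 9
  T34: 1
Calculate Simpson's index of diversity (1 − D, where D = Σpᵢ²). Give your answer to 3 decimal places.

Total N = 1+3+1+2+1+9+1 = 18, so the proportions are 0.05556, 0.16667, 0.05556, 0.11111, 0.05556, 0.5, 0.05556 (working shown to 5 dp, full precision carried).
D = 0.05556² + 0.16667² + 0.05556² + 0.11111² + 0.05556² + 0.5² + 0.05556² = 0.00309 + 0.02778 + 0.00309 + 0.01235 + 0.00309 + 0.25000 + 0.00309 = 0.30247.
So 1 − D = 0.69753, i.e. 0.698 to 3 decimal places.

0.698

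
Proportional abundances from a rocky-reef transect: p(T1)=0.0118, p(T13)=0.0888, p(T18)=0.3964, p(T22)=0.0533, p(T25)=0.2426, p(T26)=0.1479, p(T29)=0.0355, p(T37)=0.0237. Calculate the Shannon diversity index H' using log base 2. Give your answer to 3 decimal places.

2.343

Each pᵢ log₂ pᵢ term (working shown to 5 dp, full precision carried): 0.0118×(-6.40507)=-0.07558, 0.0888×(-3.49330)=-0.31020, 0.3964×(-1.33497)=-0.52918, 0.0533×(-4.22972)=-0.22544, 0.2426×(-2.04335)=-0.49572, 0.1479×(-2.75731)=-0.40781, 0.0355×(-4.81604)=-0.17097, 0.0237×(-5.39897)=-0.12796.
Sum = -2.34286, so H' = 2.343.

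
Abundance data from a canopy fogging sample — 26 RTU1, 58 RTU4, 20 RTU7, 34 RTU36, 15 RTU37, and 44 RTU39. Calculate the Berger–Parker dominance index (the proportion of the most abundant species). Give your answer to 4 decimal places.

0.2944

Total N = 26+58+20+34+15+44 = 197, so the proportions are 0.13198, 0.294416, 0.101523, 0.172589, 0.076142, 0.22335 (working shown to 6 dp, full precision carried).
The largest proportion is 0.294416, i.e. d = 0.2944 to 4 decimal places.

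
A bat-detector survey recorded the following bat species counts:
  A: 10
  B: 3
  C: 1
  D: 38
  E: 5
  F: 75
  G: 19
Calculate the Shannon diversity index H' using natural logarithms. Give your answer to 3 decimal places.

1.359

Total N = 10+3+1+38+5+75+19 = 151, so the proportions are 0.06623, 0.01987, 0.00662, 0.25166, 0.03311, 0.49669, 0.12583 (working shown to 5 dp, full precision carried).
Each pᵢ ln pᵢ term: 0.06623×(-2.71469)=-0.17978, 0.01987×(-3.91867)=-0.07785, 0.00662×(-5.01728)=-0.03323, 0.25166×(-1.37969)=-0.34721, 0.03311×(-3.40784)=-0.11284, 0.49669×(-0.69979)=-0.34758, 0.12583×(-2.07284)=-0.26082.
Sum = -1.35931, so H' = 1.359.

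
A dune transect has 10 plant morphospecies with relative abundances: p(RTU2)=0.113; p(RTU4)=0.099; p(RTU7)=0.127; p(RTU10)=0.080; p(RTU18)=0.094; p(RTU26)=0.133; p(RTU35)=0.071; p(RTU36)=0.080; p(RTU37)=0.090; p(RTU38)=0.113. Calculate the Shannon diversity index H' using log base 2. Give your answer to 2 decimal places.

Each pᵢ log₂ pᵢ term (working shown to 4 dp, full precision carried): 0.113×(-3.1456)=-0.3555, 0.099×(-3.3364)=-0.3303, 0.127×(-2.9771)=-0.3781, 0.08×(-3.6439)=-0.2915, 0.094×(-3.4112)=-0.3207, 0.133×(-2.9105)=-0.3871, 0.071×(-3.8160)=-0.2709, 0.08×(-3.6439)=-0.2915, 0.09×(-3.4739)=-0.3127, 0.113×(-3.1456)=-0.3555.
Sum = -3.2937, so H' = 3.29.

3.29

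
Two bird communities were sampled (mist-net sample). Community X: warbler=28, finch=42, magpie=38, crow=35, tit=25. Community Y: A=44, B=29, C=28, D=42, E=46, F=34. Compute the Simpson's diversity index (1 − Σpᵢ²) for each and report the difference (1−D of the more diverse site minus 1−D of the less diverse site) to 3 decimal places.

0.034

Community X: N=168, proportions 0.16667, 0.25, 0.22619, 0.20833, 0.14881, giving 1−D = 0.79301 (working shown to 5 dp, full precision carried).
Community Y: N=223, proportions 0.19731, 0.13004, 0.12556, 0.18834, 0.20628, 0.15247, giving 1−D = 0.82712.
Difference = |0.79301 − 0.82712| = 0.03411, i.e. 0.034 to 3 decimal places.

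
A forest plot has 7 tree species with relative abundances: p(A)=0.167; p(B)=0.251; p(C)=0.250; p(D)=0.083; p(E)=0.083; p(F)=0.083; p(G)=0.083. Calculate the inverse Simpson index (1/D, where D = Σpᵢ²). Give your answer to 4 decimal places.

5.5265

D = 0.167² + 0.251² + 0.25² + 0.083² + 0.083² + 0.083² + 0.083² = 0.02788900 + 0.06300100 + 0.06250000 + 0.00688900 + 0.00688900 + 0.00688900 + 0.00688900 = 0.18094600 (working shown to 8 dp, full precision carried).
So 1/D = 5.526511, i.e. 5.5265 to 4 decimal places.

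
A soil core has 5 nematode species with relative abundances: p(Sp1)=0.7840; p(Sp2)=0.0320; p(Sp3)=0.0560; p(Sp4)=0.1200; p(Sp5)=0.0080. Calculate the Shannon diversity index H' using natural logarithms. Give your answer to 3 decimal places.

Each pᵢ ln pᵢ term (working shown to 5 dp, full precision carried): 0.784×(-0.24335)=-0.19078, 0.032×(-3.44202)=-0.11014, 0.056×(-2.88240)=-0.16141, 0.12×(-2.12026)=-0.25443, 0.008×(-4.82831)=-0.03863.
Sum = -0.75540, so H' = 0.755.

0.755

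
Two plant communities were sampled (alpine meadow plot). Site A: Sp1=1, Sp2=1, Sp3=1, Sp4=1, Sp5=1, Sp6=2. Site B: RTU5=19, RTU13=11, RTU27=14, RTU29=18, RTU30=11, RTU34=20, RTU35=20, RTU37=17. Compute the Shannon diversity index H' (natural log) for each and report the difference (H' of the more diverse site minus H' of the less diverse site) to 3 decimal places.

Site A: N=7, proportions 0.142857, 0.142857, 0.142857, 0.142857, 0.142857, 0.285714, giving H' = 1.747868 (working shown to 6 dp, full precision carried).
Site B: N=130, proportions 0.146154, 0.084615, 0.107692, 0.138462, 0.084615, 0.153846, 0.153846, 0.130769, giving H' = 2.054723.
Difference = |1.747868 − 2.054723| = 0.306855, i.e. 0.307 to 3 decimal places.

0.307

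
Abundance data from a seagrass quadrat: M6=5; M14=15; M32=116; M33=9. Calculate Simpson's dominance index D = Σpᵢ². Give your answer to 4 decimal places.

Total N = 5+15+116+9 = 145, so the proportions are 0.034483, 0.103448, 0.8, 0.062069 (working shown to 6 dp, full precision carried).
D = 0.034483² + 0.103448² + 0.8² + 0.062069² = 0.001189 + 0.010702 + 0.640000 + 0.003853 = 0.655743.
To 4 decimal places, D = 0.6557.

0.6557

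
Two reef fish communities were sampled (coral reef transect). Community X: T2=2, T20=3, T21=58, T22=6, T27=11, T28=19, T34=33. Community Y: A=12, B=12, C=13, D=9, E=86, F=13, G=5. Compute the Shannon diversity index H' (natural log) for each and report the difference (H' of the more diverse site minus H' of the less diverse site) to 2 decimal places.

0.05

Community X: N=132, proportions 0.0152, 0.0227, 0.4394, 0.0455, 0.0833, 0.1439, 0.25, giving H' = 1.4840 (working shown to 4 dp, full precision carried).
Community Y: N=150, proportions 0.08, 0.08, 0.0867, 0.06, 0.5733, 0.0867, 0.0333, giving H' = 1.4292.
Difference = |1.4840 − 1.4292| = 0.0548, i.e. 0.05 to 2 decimal places.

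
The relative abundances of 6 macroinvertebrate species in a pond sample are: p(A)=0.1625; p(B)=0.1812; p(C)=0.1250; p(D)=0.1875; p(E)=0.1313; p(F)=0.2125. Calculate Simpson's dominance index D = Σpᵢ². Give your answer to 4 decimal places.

D = 0.1625² + 0.1812² + 0.125² + 0.1875² + 0.1313² + 0.2125² = 0.026406 + 0.032833 + 0.015625 + 0.035156 + 0.017240 + 0.045156 = 0.172417 (working shown to 6 dp, full precision carried).
To 4 decimal places, D = 0.1724.

0.1724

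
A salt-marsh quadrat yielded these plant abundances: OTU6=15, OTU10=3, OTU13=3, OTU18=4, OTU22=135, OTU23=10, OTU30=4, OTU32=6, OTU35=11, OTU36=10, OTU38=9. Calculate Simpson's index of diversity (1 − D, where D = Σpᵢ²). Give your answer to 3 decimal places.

Total N = 15+3+3+4+135+10+4+6+11+10+9 = 210, so the proportions are 0.07143, 0.01429, 0.01429, 0.01905, 0.64286, 0.04762, 0.01905, 0.02857, 0.05238, 0.04762, 0.04286 (working shown to 5 dp, full precision carried).
D = 0.07143² + 0.01429² + 0.01429² + 0.01905² + 0.64286² + 0.04762² + 0.01905² + 0.02857² + 0.05238² + 0.04762² + 0.04286² = 0.00510 + 0.00020 + 0.00020 + 0.00036 + 0.41327 + 0.00227 + 0.00036 + 0.00082 + 0.00274 + 0.00227 + 0.00184 = 0.42943.
So 1 − D = 0.57057, i.e. 0.571 to 3 decimal places.

0.571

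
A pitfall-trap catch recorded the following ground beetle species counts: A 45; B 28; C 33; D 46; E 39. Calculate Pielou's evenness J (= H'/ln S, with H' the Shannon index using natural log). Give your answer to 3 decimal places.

0.990

Total N = 45+28+33+46+39 = 191, so the proportions are 0.2356, 0.1466, 0.17277, 0.24084, 0.20419 (working shown to 5 dp, full precision carried).
H' = −Σ pᵢ ln pᵢ = −((-0.34059) + (-0.28148) + (-0.30335) + (-0.34286) + (-0.32440)) = 1.59268.
With S = 5 species, ln S = 1.60944, so J = 1.59268/1.60944 = 0.98959, i.e. 0.990 to 3 decimal places.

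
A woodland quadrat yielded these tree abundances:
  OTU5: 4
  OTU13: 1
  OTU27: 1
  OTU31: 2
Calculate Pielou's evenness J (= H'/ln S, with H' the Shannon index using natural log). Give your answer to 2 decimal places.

0.88

Total N = 4+1+1+2 = 8, so the proportions are 0.5, 0.125, 0.125, 0.25 (working shown to 6 dp, full precision carried).
H' = −Σ pᵢ ln pᵢ = −((-0.346574) + (-0.259930) + (-0.259930) + (-0.346574)) = 1.213008.
With S = 4 species, ln S = 1.386294, so J = 1.213008/1.386294 = 0.875000, i.e. 0.88 to 2 decimal places.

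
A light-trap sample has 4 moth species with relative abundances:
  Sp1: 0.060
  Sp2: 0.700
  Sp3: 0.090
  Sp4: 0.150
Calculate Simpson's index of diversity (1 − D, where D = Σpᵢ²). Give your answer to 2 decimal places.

D = 0.06² + 0.7² + 0.09² + 0.15² = 0.0036 + 0.4900 + 0.0081 + 0.0225 = 0.5242 (working shown to 4 dp, full precision carried).
So 1 − D = 0.4758, i.e. 0.48 to 2 decimal places.

0.48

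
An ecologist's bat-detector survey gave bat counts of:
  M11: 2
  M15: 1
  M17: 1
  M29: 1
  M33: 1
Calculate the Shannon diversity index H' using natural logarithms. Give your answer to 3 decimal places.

Total N = 2+1+1+1+1 = 6, so the proportions are 0.33333, 0.16667, 0.16667, 0.16667, 0.16667 (working shown to 5 dp, full precision carried).
Each pᵢ ln pᵢ term: 0.33333×(-1.09861)=-0.36620, 0.16667×(-1.79176)=-0.29863, 0.16667×(-1.79176)=-0.29863, 0.16667×(-1.79176)=-0.29863, 0.16667×(-1.79176)=-0.29863.
Sum = -1.56071, so H' = 1.561.

1.561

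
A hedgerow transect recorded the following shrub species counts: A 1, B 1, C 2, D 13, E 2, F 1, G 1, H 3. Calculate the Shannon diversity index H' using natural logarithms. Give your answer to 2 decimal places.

Total N = 1+1+2+13+2+1+1+3 = 24, so the proportions are 0.0417, 0.0417, 0.0833, 0.5417, 0.0833, 0.0417, 0.0417, 0.125 (working shown to 4 dp, full precision carried).
Each pᵢ ln pᵢ term: 0.0417×(-3.1781)=-0.1324, 0.0417×(-3.1781)=-0.1324, 0.0833×(-2.4849)=-0.2071, 0.5417×(-0.6131)=-0.3321, 0.0833×(-2.4849)=-0.2071, 0.0417×(-3.1781)=-0.1324, 0.0417×(-3.1781)=-0.1324, 0.125×(-2.0794)=-0.2599.
Sum = -1.5359, so H' = 1.54.

1.54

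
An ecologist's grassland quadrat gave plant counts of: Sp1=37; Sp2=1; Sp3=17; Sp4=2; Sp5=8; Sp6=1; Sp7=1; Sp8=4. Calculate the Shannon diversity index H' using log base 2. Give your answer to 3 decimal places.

Total N = 37+1+17+2+8+1+1+4 = 71, so the proportions are 0.52113, 0.01408, 0.23944, 0.02817, 0.11268, 0.01408, 0.01408, 0.05634 (working shown to 5 dp, full precision carried).
Each pᵢ log₂ pᵢ term: 0.52113×(-0.94029)=-0.49001, 0.01408×(-6.14975)=-0.08662, 0.23944×(-2.06228)=-0.49379, 0.02817×(-5.14975)=-0.14506, 0.11268×(-3.14975)=-0.35490, 0.01408×(-6.14975)=-0.08662, 0.01408×(-6.14975)=-0.08662, 0.05634×(-4.14975)=-0.23379.
Sum = -1.97740, so H' = 1.977.

1.977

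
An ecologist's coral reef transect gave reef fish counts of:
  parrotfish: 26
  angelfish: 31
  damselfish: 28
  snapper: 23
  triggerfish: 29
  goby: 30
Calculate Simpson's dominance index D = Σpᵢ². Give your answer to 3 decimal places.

Total N = 26+31+28+23+29+30 = 167, so the proportions are 0.15569, 0.18563, 0.16766, 0.13772, 0.17365, 0.17964 (working shown to 5 dp, full precision carried).
D = 0.15569² + 0.18563² + 0.16766² + 0.13772² + 0.17365² + 0.17964² = 0.02424 + 0.03446 + 0.02811 + 0.01897 + 0.03016 + 0.03227 = 0.16820.
To 3 decimal places, D = 0.168.

0.168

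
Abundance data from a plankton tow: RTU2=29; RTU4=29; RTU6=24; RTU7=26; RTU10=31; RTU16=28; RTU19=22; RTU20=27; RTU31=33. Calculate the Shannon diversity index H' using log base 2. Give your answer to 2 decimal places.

3.16

Total N = 29+29+24+26+31+28+22+27+33 = 249, so the proportions are 0.1165, 0.1165, 0.0964, 0.1044, 0.1245, 0.1124, 0.0884, 0.1084, 0.1325 (working shown to 4 dp, full precision carried).
Each pᵢ log₂ pᵢ term: 0.1165×(-3.1020)=-0.3613, 0.1165×(-3.1020)=-0.3613, 0.0964×(-3.3750)=-0.3253, 0.1044×(-3.2596)=-0.3404, 0.1245×(-3.0058)=-0.3742, 0.1124×(-3.1526)=-0.3545, 0.0884×(-3.5006)=-0.3093, 0.1084×(-3.2051)=-0.3475, 0.1325×(-2.9156)=-0.3864.
Sum = -3.1602, so H' = 3.16.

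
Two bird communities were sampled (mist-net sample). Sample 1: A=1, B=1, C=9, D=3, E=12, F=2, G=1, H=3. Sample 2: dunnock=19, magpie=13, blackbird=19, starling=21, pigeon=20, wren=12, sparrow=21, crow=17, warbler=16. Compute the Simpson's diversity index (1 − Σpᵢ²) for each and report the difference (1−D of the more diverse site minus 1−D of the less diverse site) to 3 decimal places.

0.129

Sample 1: N=32, proportions 0.03125, 0.03125, 0.28125, 0.09375, 0.375, 0.0625, 0.03125, 0.09375, giving 1−D = 0.755859 (working shown to 6 dp, full precision carried).
Sample 2: N=158, proportions 0.120253, 0.082278, 0.120253, 0.132911, 0.126582, 0.075949, 0.132911, 0.107595, 0.101266, giving 1−D = 0.885355.
Difference = |0.755859 − 0.885355| = 0.129496, i.e. 0.129 to 3 decimal places.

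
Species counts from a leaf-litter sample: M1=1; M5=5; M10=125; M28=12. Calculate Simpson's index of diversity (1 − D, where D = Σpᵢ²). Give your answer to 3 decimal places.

0.228

Total N = 1+5+125+12 = 143, so the proportions are 0.00699, 0.03497, 0.87413, 0.08392 (working shown to 5 dp, full precision carried).
D = 0.00699² + 0.03497² + 0.87413² + 0.08392² = 0.00005 + 0.00122 + 0.76410 + 0.00704 = 0.77241.
So 1 − D = 0.22759, i.e. 0.228 to 3 decimal places.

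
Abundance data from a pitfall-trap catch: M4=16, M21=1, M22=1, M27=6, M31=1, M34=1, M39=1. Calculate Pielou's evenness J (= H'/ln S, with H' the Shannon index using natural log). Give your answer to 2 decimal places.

Total N = 16+1+1+6+1+1+1 = 27, so the proportions are 0.5926, 0.037, 0.037, 0.2222, 0.037, 0.037, 0.037 (working shown to 4 dp, full precision carried).
H' = −Σ pᵢ ln pᵢ = −((-0.3101) + (-0.1221) + (-0.1221) + (-0.3342) + (-0.1221) + (-0.1221) + (-0.1221)) = 1.2547.
With S = 7 species, ln S = 1.9459, so J = 1.2547/1.9459 = 0.6448, i.e. 0.64 to 2 decimal places.

0.64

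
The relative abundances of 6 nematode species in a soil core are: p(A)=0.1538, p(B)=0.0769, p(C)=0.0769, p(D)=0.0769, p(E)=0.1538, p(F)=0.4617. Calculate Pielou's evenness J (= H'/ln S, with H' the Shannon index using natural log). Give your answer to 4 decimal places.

H' = −Σ pᵢ ln pᵢ = −((-0.287929) + (-0.197268) + (-0.197268) + (-0.197268) + (-0.287929) + (-0.356820)) = 1.524482 (working shown to 6 dp, full precision carried).
With S = 6 species, ln S = 1.791759, so J = 1.524482/1.791759 = 0.850830, i.e. 0.8508 to 4 decimal places.

0.8508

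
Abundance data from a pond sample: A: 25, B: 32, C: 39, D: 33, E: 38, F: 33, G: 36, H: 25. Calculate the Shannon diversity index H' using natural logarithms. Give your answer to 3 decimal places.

2.067

Total N = 25+32+39+33+38+33+36+25 = 261, so the proportions are 0.09579, 0.12261, 0.14943, 0.12644, 0.14559, 0.12644, 0.13793, 0.09579 (working shown to 5 dp, full precision carried).
Each pᵢ ln pᵢ term: 0.09579×(-2.34564)=-0.22468, 0.12261×(-2.09878)=-0.25732, 0.14943×(-1.90096)=-0.28405, 0.12644×(-2.06801)=-0.26147, 0.14559×(-1.92693)=-0.28055, 0.12644×(-2.06801)=-0.26147, 0.13793×(-1.98100)=-0.27324, 0.09579×(-2.34564)=-0.22468.
Sum = -2.06747, so H' = 2.067.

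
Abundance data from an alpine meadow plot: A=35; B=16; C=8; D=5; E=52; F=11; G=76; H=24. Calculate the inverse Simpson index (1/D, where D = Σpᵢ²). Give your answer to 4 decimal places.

Total N = 35+16+8+5+52+11+76+24 = 227, so the proportions are 0.15418502, 0.07048458, 0.03524229, 0.02202643, 0.22907489, 0.04845815, 0.33480176, 0.10572687 (working shown to 8 dp, full precision carried).
D = 0.15418502² + 0.07048458² + 0.03524229² + 0.02202643² + 0.22907489² + 0.04845815² + 0.33480176² + 0.10572687² = 0.02377302 + 0.00496808 + 0.00124202 + 0.00048516 + 0.05247531 + 0.00234819 + 0.11209222 + 0.01117817 = 0.20856217.
So 1/D = 4.794733, i.e. 4.7947 to 4 decimal places.

4.7947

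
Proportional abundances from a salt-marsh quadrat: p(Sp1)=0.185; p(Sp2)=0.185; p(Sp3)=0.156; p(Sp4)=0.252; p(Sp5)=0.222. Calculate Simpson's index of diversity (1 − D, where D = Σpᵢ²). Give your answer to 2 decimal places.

D = 0.185² + 0.185² + 0.156² + 0.252² + 0.222² = 0.0342 + 0.0342 + 0.0243 + 0.0635 + 0.0493 = 0.2056 (working shown to 4 dp, full precision carried).
So 1 − D = 0.7944, i.e. 0.79 to 2 decimal places.

0.79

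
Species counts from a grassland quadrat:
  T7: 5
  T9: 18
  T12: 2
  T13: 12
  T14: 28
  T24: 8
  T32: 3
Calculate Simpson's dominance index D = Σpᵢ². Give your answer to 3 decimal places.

Total N = 5+18+2+12+28+8+3 = 76, so the proportions are 0.06579, 0.23684, 0.02632, 0.15789, 0.36842, 0.10526, 0.03947 (working shown to 5 dp, full precision carried).
D = 0.06579² + 0.23684² + 0.02632² + 0.15789² + 0.36842² + 0.10526² + 0.03947² = 0.00433 + 0.05609 + 0.00069 + 0.02493 + 0.13573 + 0.01108 + 0.00156 = 0.23442.
To 3 decimal places, D = 0.234.

0.234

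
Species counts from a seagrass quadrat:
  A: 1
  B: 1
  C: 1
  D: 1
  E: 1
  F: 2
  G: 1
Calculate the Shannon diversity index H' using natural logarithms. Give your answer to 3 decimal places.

Total N = 1+1+1+1+1+2+1 = 8, so the proportions are 0.125, 0.125, 0.125, 0.125, 0.125, 0.25, 0.125 (working shown to 5 dp, full precision carried).
Each pᵢ ln pᵢ term: 0.125×(-2.07944)=-0.25993, 0.125×(-2.07944)=-0.25993, 0.125×(-2.07944)=-0.25993, 0.125×(-2.07944)=-0.25993, 0.125×(-2.07944)=-0.25993, 0.25×(-1.38629)=-0.34657, 0.125×(-2.07944)=-0.25993.
Sum = -1.90615, so H' = 1.906.

1.906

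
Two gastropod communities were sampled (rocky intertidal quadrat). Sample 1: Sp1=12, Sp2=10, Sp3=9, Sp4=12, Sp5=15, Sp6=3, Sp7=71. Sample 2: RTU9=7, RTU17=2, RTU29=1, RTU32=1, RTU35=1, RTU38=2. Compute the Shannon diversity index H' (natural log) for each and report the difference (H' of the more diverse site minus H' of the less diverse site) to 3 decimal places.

0.013

Sample 1: N=132, proportions 0.090909, 0.075758, 0.068182, 0.090909, 0.113636, 0.022727, 0.537879, giving H' = 1.481245 (working shown to 6 dp, full precision carried).
Sample 2: N=14, proportions 0.5, 0.142857, 0.071429, 0.071429, 0.071429, 0.142857, giving H' = 1.468060.
Difference = |1.481245 − 1.468060| = 0.013185, i.e. 0.013 to 3 decimal places.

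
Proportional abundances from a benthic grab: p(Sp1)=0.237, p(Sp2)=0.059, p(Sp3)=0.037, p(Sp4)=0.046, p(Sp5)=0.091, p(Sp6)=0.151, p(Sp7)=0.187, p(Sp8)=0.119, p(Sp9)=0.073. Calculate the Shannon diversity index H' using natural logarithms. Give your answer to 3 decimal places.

Each pᵢ ln pᵢ term (working shown to 5 dp, full precision carried): 0.237×(-1.43970)=-0.34121, 0.059×(-2.83022)=-0.16698, 0.037×(-3.29684)=-0.12198, 0.046×(-3.07911)=-0.14164, 0.091×(-2.39690)=-0.21812, 0.151×(-1.89048)=-0.28546, 0.187×(-1.67665)=-0.31353, 0.119×(-2.12863)=-0.25331, 0.073×(-2.61730)=-0.19106.
Sum = -2.03329, so H' = 2.033.

2.033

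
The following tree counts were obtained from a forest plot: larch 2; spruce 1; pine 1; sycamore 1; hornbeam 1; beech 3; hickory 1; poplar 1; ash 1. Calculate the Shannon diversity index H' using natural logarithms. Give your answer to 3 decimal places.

2.095

Total N = 2+1+1+1+1+3+1+1+1 = 12, so the proportions are 0.16667, 0.08333, 0.08333, 0.08333, 0.08333, 0.25, 0.08333, 0.08333, 0.08333 (working shown to 5 dp, full precision carried).
Each pᵢ ln pᵢ term: 0.16667×(-1.79176)=-0.29863, 0.08333×(-2.48491)=-0.20708, 0.08333×(-2.48491)=-0.20708, 0.08333×(-2.48491)=-0.20708, 0.08333×(-2.48491)=-0.20708, 0.25×(-1.38629)=-0.34657, 0.08333×(-2.48491)=-0.20708, 0.08333×(-2.48491)=-0.20708, 0.08333×(-2.48491)=-0.20708.
Sum = -2.09473, so H' = 2.095.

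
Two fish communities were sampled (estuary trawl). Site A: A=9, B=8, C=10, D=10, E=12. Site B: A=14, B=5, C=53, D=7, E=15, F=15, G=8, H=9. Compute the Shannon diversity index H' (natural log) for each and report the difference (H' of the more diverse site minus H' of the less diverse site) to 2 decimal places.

Site A: N=49, proportions 0.1837, 0.1633, 0.2041, 0.2041, 0.2449, giving H' = 1.6004 (working shown to 4 dp, full precision carried).
Site B: N=126, proportions 0.1111, 0.0397, 0.4206, 0.0556, 0.119, 0.119, 0.0635, 0.0714, giving H' = 1.7673.
Difference = |1.6004 − 1.7673| = 0.1669, i.e. 0.17 to 2 decimal places.

0.17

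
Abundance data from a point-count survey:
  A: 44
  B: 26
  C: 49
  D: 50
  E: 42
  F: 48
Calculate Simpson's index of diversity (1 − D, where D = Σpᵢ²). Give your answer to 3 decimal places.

0.827

Total N = 44+26+49+50+42+48 = 259, so the proportions are 0.16988, 0.10039, 0.18919, 0.19305, 0.16216, 0.18533 (working shown to 5 dp, full precision carried).
D = 0.16988² + 0.10039² + 0.18919² + 0.19305² + 0.16216² + 0.18533² = 0.02886 + 0.01008 + 0.03579 + 0.03727 + 0.02630 + 0.03435 = 0.17264.
So 1 − D = 0.82736, i.e. 0.827 to 3 decimal places.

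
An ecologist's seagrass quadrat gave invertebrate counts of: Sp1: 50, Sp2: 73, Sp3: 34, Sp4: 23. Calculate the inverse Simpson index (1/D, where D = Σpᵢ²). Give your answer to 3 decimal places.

3.406

Total N = 50+73+34+23 = 180, so the proportions are 0.2777778, 0.4055556, 0.1888889, 0.1277778 (working shown to 7 dp, full precision carried).
D = 0.2777778² + 0.4055556² + 0.1888889² + 0.1277778² = 0.0771605 + 0.1644753 + 0.0356790 + 0.0163272 = 0.2936420.
So 1/D = 3.40551, i.e. 3.406 to 3 decimal places.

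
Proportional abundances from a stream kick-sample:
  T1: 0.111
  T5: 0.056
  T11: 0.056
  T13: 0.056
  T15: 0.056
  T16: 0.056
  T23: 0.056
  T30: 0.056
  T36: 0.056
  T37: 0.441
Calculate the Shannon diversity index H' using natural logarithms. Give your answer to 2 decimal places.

1.90

Each pᵢ ln pᵢ term (working shown to 4 dp, full precision carried): 0.111×(-2.1982)=-0.2440, 0.056×(-2.8824)=-0.1614, 0.056×(-2.8824)=-0.1614, 0.056×(-2.8824)=-0.1614, 0.056×(-2.8824)=-0.1614, 0.056×(-2.8824)=-0.1614, 0.056×(-2.8824)=-0.1614, 0.056×(-2.8824)=-0.1614, 0.056×(-2.8824)=-0.1614, 0.441×(-0.8187)=-0.3611.
Sum = -1.8964, so H' = 1.90.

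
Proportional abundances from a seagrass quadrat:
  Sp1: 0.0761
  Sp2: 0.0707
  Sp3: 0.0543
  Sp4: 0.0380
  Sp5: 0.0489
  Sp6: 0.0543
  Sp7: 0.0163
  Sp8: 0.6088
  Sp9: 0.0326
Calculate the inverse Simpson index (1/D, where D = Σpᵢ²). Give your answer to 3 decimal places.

D = 0.0761² + 0.0707² + 0.0543² + 0.038² + 0.0489² + 0.0543² + 0.0163² + 0.6088² + 0.0326² = 0.005791 + 0.004998 + 0.002948 + 0.001444 + 0.002391 + 0.002948 + 0.000266 + 0.370637 + 0.001063 = 0.392488 (working shown to 6 dp, full precision carried).
So 1/D = 2.54785, i.e. 2.548 to 3 decimal places.

2.548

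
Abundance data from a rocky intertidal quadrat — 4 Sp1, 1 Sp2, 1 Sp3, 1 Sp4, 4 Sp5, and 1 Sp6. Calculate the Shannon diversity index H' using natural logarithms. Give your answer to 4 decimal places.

Total N = 4+1+1+1+4+1 = 12, so the proportions are 0.333333, 0.083333, 0.083333, 0.083333, 0.333333, 0.083333 (working shown to 6 dp, full precision carried).
Each pᵢ ln pᵢ term: 0.333333×(-1.098612)=-0.366204, 0.083333×(-2.484907)=-0.207076, 0.083333×(-2.484907)=-0.207076, 0.083333×(-2.484907)=-0.207076, 0.333333×(-1.098612)=-0.366204, 0.083333×(-2.484907)=-0.207076.
Sum = -1.560710, so H' = 1.5607.

1.5607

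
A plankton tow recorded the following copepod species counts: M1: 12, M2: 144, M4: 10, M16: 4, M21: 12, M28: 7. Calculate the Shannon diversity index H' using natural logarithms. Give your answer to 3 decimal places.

0.916

Total N = 12+144+10+4+12+7 = 189, so the proportions are 0.06349, 0.7619, 0.05291, 0.02116, 0.06349, 0.03704 (working shown to 5 dp, full precision carried).
Each pᵢ ln pᵢ term: 0.06349×(-2.75684)=-0.17504, 0.7619×(-0.27193)=-0.20719, 0.05291×(-2.93916)=-0.15551, 0.02116×(-3.85545)=-0.08160, 0.06349×(-2.75684)=-0.17504, 0.03704×(-3.29584)=-0.12207.
Sum = -0.91644, so H' = 0.916.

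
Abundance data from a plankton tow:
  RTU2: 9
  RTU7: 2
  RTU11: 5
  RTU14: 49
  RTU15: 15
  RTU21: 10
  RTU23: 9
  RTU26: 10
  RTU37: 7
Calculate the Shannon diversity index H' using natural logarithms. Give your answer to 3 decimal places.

1.823

Total N = 9+2+5+49+15+10+9+10+7 = 116, so the proportions are 0.07759, 0.01724, 0.0431, 0.42241, 0.12931, 0.08621, 0.07759, 0.08621, 0.06034 (working shown to 5 dp, full precision carried).
Each pᵢ ln pᵢ term: 0.07759×(-2.55637)=-0.19834, 0.01724×(-4.06044)=-0.07001, 0.0431×(-3.14415)=-0.13552, 0.42241×(-0.86177)=-0.36402, 0.12931×(-2.04554)=-0.26451, 0.08621×(-2.45101)=-0.21129, 0.07759×(-2.55637)=-0.19834, 0.08621×(-2.45101)=-0.21129, 0.06034×(-2.80768)=-0.16943.
Sum = -1.82276, so H' = 1.823.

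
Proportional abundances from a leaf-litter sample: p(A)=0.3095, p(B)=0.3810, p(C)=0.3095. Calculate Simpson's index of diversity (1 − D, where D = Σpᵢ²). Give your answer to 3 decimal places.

D = 0.3095² + 0.381² + 0.3095² = 0.09579 + 0.14516 + 0.09579 = 0.33674 (working shown to 5 dp, full precision carried).
So 1 − D = 0.66326, i.e. 0.663 to 3 decimal places.

0.663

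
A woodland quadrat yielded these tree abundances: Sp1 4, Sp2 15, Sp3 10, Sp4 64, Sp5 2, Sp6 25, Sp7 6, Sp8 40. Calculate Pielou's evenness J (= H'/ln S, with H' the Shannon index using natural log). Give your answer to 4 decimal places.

0.7911

Total N = 4+15+10+64+2+25+6+40 = 166, so the proportions are 0.024096, 0.090361, 0.060241, 0.385542, 0.012048, 0.150602, 0.036145, 0.240964 (working shown to 6 dp, full precision carried).
H' = −Σ pᵢ ln pᵢ = −((-0.089776) + (-0.217223) + (-0.169241) + (-0.367462) + (-0.053239) + (-0.285107) + (-0.120008) + (-0.342918)) = 1.644974.
With S = 8 species, ln S = 2.079442, so J = 1.644974/2.079442 = 0.791065, i.e. 0.7911 to 4 decimal places.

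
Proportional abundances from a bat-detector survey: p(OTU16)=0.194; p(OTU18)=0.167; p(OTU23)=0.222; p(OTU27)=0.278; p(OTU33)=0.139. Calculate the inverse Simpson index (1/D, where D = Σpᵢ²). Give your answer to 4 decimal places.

D = 0.194² + 0.167² + 0.222² + 0.278² + 0.139² = 0.03763600 + 0.02788900 + 0.04928400 + 0.07728400 + 0.01932100 = 0.21141400 (working shown to 8 dp, full precision carried).
So 1/D = 4.730056, i.e. 4.7301 to 4 decimal places.

4.7301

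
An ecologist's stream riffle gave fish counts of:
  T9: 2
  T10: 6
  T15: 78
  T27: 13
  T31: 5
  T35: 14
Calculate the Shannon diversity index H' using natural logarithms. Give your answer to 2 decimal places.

1.12

Total N = 2+6+78+13+5+14 = 118, so the proportions are 0.0169, 0.0508, 0.661, 0.1102, 0.0424, 0.1186 (working shown to 4 dp, full precision carried).
Each pᵢ ln pᵢ term: 0.0169×(-4.0775)=-0.0691, 0.0508×(-2.9789)=-0.1515, 0.661×(-0.4140)=-0.2736, 0.1102×(-2.2057)=-0.2430, 0.0424×(-3.1612)=-0.1340, 0.1186×(-2.1316)=-0.2529.
Sum = -1.1241, so H' = 1.12.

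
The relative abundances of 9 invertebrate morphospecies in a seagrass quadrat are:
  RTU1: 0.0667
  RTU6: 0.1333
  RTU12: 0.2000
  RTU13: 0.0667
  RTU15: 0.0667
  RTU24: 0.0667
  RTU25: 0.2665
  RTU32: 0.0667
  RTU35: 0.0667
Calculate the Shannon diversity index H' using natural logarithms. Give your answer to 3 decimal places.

2.026

Each pᵢ ln pᵢ term (working shown to 5 dp, full precision carried): 0.0667×(-2.70755)=-0.18059, 0.1333×(-2.01515)=-0.26862, 0.2×(-1.60944)=-0.32189, 0.0667×(-2.70755)=-0.18059, 0.0667×(-2.70755)=-0.18059, 0.0667×(-2.70755)=-0.18059, 0.2665×(-1.32238)=-0.35241, 0.0667×(-2.70755)=-0.18059, 0.0667×(-2.70755)=-0.18059.
Sum = -2.02648, so H' = 2.026.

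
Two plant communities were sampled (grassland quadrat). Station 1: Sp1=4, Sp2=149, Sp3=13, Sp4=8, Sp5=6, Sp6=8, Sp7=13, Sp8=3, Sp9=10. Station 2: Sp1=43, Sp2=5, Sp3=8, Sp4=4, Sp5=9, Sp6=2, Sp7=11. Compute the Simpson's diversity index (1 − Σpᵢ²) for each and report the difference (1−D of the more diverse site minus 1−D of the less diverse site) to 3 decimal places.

0.177

Station 1: N=214, proportions 0.01869, 0.69626, 0.06075, 0.03738, 0.02804, 0.03738, 0.06075, 0.01402, 0.04673, giving 1−D = 0.50153 (working shown to 5 dp, full precision carried).
Station 2: N=82, proportions 0.52439, 0.06098, 0.09756, 0.04878, 0.10976, 0.02439, 0.13415, giving 1−D = 0.67876.
Difference = |0.50153 − 0.67876| = 0.17723, i.e. 0.177 to 3 decimal places.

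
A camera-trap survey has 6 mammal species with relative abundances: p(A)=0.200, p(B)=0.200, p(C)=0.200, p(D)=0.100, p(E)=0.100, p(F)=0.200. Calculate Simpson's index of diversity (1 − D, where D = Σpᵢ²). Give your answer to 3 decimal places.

0.820

D = 0.2² + 0.2² + 0.2² + 0.1² + 0.1² + 0.2² = 0.04000 + 0.04000 + 0.04000 + 0.01000 + 0.01000 + 0.04000 = 0.18000 (working shown to 5 dp, full precision carried).
So 1 − D = 0.82000, i.e. 0.820 to 3 decimal places.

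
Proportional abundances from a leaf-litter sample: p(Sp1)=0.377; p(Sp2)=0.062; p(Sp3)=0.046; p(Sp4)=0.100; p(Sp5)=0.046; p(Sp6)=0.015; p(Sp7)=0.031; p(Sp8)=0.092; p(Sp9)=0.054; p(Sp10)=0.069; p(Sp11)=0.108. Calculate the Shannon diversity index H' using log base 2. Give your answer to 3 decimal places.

2.923

Each pᵢ log₂ pᵢ term (working shown to 5 dp, full precision carried): 0.377×(-1.40736)=-0.53058, 0.062×(-4.01159)=-0.24872, 0.046×(-4.44222)=-0.20434, 0.1×(-3.32193)=-0.33219, 0.046×(-4.44222)=-0.20434, 0.015×(-6.05889)=-0.09088, 0.031×(-5.01159)=-0.15536, 0.092×(-3.44222)=-0.31668, 0.054×(-4.21090)=-0.22739, 0.069×(-3.85726)=-0.26615, 0.108×(-3.21090)=-0.34678.
Sum = -2.92342, so H' = 2.923.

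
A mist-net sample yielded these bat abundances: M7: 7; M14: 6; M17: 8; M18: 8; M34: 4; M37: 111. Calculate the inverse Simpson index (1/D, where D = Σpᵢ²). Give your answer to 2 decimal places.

1.65

Total N = 7+6+8+8+4+111 = 144, so the proportions are 0.04861, 0.04167, 0.05556, 0.05556, 0.02778, 0.77083 (working shown to 5 dp, full precision carried).
D = 0.04861² + 0.04167² + 0.05556² + 0.05556² + 0.02778² + 0.77083² = 0.00236 + 0.00174 + 0.00309 + 0.00309 + 0.00077 + 0.59418 = 0.60523.
So 1/D = 1.6523, i.e. 1.65 to 2 decimal places.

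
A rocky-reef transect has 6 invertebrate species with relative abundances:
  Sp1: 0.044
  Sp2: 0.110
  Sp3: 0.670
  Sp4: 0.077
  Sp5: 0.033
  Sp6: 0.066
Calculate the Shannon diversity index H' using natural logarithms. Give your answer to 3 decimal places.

Each pᵢ ln pᵢ term (working shown to 5 dp, full precision carried): 0.044×(-3.12357)=-0.13744, 0.11×(-2.20727)=-0.24280, 0.67×(-0.40048)=-0.26832, 0.077×(-2.56395)=-0.19742, 0.033×(-3.41125)=-0.11257, 0.066×(-2.71810)=-0.17939.
Sum = -1.13795, so H' = 1.138.

1.138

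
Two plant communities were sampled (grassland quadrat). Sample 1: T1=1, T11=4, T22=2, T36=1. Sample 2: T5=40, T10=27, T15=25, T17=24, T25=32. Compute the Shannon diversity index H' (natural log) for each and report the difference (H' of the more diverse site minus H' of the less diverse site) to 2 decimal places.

Sample 1: N=8, proportions 0.125, 0.5, 0.25, 0.125, giving H' = 1.2130 (working shown to 4 dp, full precision carried).
Sample 2: N=148, proportions 0.2703, 0.1824, 0.1689, 0.1622, 0.2162, giving H' = 1.5905.
Difference = |1.2130 − 1.5905| = 0.3775, i.e. 0.38 to 2 decimal places.

0.38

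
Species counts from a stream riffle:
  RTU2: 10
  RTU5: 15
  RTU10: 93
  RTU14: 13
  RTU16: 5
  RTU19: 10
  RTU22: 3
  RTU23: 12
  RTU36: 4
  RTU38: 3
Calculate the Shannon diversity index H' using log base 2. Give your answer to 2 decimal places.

Total N = 10+15+93+13+5+10+3+12+4+3 = 168, so the proportions are 0.0595, 0.0893, 0.5536, 0.0774, 0.0298, 0.0595, 0.0179, 0.0714, 0.0238, 0.0179 (working shown to 4 dp, full precision carried).
Each pᵢ log₂ pᵢ term: 0.0595×(-4.0704)=-0.2423, 0.0893×(-3.4854)=-0.3112, 0.5536×(-0.8532)=-0.4723, 0.0774×(-3.6919)=-0.2857, 0.0298×(-5.0704)=-0.1509, 0.0595×(-4.0704)=-0.2423, 0.0179×(-5.8074)=-0.1037, 0.0714×(-3.8074)=-0.2720, 0.0238×(-5.3923)=-0.1284, 0.0179×(-5.8074)=-0.1037.
Sum = -2.3124, so H' = 2.31.

2.31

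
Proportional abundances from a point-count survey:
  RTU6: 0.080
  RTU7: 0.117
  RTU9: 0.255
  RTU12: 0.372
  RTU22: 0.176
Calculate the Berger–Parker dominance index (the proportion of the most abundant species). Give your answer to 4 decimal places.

0.3720

The largest proportion is 0.372, i.e. d = 0.3720 to 4 decimal places.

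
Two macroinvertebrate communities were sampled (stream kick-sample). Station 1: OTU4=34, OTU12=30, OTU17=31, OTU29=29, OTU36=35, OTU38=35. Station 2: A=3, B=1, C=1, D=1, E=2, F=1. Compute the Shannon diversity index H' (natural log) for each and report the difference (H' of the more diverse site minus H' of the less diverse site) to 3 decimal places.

Station 1: N=194, proportions 0.17526, 0.15464, 0.15979, 0.14948, 0.18041, 0.18041, giving H' = 1.78893 (working shown to 5 dp, full precision carried).
Station 2: N=9, proportions 0.33333, 0.11111, 0.11111, 0.11111, 0.22222, 0.11111, giving H' = 1.67699.
Difference = |1.78893 − 1.67699| = 0.11194, i.e. 0.112 to 3 decimal places.

0.112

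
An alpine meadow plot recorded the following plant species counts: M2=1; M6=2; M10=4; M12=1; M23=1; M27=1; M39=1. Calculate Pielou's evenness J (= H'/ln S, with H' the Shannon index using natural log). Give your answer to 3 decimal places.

Total N = 1+2+4+1+1+1+1 = 11, so the proportions are 0.09091, 0.18182, 0.36364, 0.09091, 0.09091, 0.09091, 0.09091 (working shown to 5 dp, full precision carried).
H' = −Σ pᵢ ln pᵢ = −((-0.21799) + (-0.30995) + (-0.36785) + (-0.21799) + (-0.21799) + (-0.21799) + (-0.21799)) = 1.76776.
With S = 7 species, ln S = 1.94591, so J = 1.76776/1.94591 = 0.90845, i.e. 0.908 to 3 decimal places.

0.908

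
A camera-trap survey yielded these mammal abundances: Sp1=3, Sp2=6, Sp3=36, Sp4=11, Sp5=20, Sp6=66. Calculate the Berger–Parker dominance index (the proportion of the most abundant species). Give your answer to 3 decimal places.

Total N = 3+6+36+11+20+66 = 142, so the proportions are 0.02113, 0.04225, 0.25352, 0.07746, 0.14085, 0.46479 (working shown to 5 dp, full precision carried).
The largest proportion is 0.46479, i.e. d = 0.465 to 3 decimal places.

0.465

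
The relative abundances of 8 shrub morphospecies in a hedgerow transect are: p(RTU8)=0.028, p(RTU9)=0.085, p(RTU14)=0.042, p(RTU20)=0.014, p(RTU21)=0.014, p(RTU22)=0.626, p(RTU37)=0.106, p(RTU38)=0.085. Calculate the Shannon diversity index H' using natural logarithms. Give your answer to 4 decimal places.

Each pᵢ ln pᵢ term (working shown to 6 dp, full precision carried): 0.028×(-3.575551)=-0.100115, 0.085×(-2.465104)=-0.209534, 0.042×(-3.170086)=-0.133144, 0.014×(-4.268698)=-0.059762, 0.014×(-4.268698)=-0.059762, 0.626×(-0.468405)=-0.293221, 0.106×(-2.244316)=-0.237898, 0.085×(-2.465104)=-0.209534.
Sum = -1.302969, so H' = 1.3030.

1.3030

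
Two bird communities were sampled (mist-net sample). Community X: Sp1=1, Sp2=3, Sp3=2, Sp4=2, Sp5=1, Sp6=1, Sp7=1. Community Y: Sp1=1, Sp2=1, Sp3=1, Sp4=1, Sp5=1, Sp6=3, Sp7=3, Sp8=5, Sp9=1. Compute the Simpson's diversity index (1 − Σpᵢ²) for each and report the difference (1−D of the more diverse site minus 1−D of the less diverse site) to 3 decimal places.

Community X: N=11, proportions 0.09091, 0.27273, 0.18182, 0.18182, 0.09091, 0.09091, 0.09091, giving 1−D = 0.82645 (working shown to 5 dp, full precision carried).
Community Y: N=17, proportions 0.05882, 0.05882, 0.05882, 0.05882, 0.05882, 0.17647, 0.17647, 0.29412, 0.05882, giving 1−D = 0.83045.
Difference = |0.82645 − 0.83045| = 0.00400, i.e. 0.004 to 3 decimal places.

0.004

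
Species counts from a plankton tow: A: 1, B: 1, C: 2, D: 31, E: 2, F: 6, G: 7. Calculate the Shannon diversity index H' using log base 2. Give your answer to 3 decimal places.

1.789

Total N = 1+1+2+31+2+6+7 = 50, so the proportions are 0.02, 0.02, 0.04, 0.62, 0.04, 0.12, 0.14 (working shown to 5 dp, full precision carried).
Each pᵢ log₂ pᵢ term: 0.02×(-5.64386)=-0.11288, 0.02×(-5.64386)=-0.11288, 0.04×(-4.64386)=-0.18575, 0.62×(-0.68966)=-0.42759, 0.04×(-4.64386)=-0.18575, 0.12×(-3.05889)=-0.36707, 0.14×(-2.83650)=-0.39711.
Sum = -1.78903, so H' = 1.789.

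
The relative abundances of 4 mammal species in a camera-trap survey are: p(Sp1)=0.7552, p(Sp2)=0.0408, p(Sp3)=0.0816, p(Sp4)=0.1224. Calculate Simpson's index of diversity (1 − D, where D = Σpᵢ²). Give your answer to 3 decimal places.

D = 0.7552² + 0.0408² + 0.0816² + 0.1224² = 0.57033 + 0.00166 + 0.00666 + 0.01498 = 0.59363 (working shown to 5 dp, full precision carried).
So 1 − D = 0.40637, i.e. 0.406 to 3 decimal places.

0.406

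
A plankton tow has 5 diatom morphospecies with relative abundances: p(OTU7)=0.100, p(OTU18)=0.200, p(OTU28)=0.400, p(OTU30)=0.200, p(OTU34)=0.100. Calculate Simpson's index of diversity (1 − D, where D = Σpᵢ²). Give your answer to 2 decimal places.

0.74

D = 0.1² + 0.2² + 0.4² + 0.2² + 0.1² = 0.0100 + 0.0400 + 0.1600 + 0.0400 + 0.0100 = 0.2600 (working shown to 4 dp, full precision carried).
So 1 − D = 0.7400, i.e. 0.74 to 2 decimal places.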